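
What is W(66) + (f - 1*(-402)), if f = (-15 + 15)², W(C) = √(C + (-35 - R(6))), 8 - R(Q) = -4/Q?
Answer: 402 + √201/3 ≈ 406.73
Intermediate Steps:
R(Q) = 8 + 4/Q (R(Q) = 8 - (-4)/Q = 8 + 4/Q)
W(C) = √(-131/3 + C) (W(C) = √(C + (-35 - (8 + 4/6))) = √(C + (-35 - (8 + 4*(⅙)))) = √(C + (-35 - (8 + ⅔))) = √(C + (-35 - 1*26/3)) = √(C + (-35 - 26/3)) = √(C - 131/3) = √(-131/3 + C))
f = 0 (f = 0² = 0)
W(66) + (f - 1*(-402)) = √(-393 + 9*66)/3 + (0 - 1*(-402)) = √(-393 + 594)/3 + (0 + 402) = √201/3 + 402 = 402 + √201/3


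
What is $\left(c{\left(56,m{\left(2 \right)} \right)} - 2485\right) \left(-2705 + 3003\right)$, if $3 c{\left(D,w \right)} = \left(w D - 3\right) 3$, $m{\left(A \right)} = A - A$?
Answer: $-741424$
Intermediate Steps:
$m{\left(A \right)} = 0$
$c{\left(D,w \right)} = -3 + D w$ ($c{\left(D,w \right)} = \frac{\left(w D - 3\right) 3}{3} = \frac{\left(D w - 3\right) 3}{3} = \frac{\left(-3 + D w\right) 3}{3} = \frac{-9 + 3 D w}{3} = -3 + D w$)
$\left(c{\left(56,m{\left(2 \right)} \right)} - 2485\right) \left(-2705 + 3003\right) = \left(\left(-3 + 56 \cdot 0\right) - 2485\right) \left(-2705 + 3003\right) = \left(\left(-3 + 0\right) - 2485\right) 298 = \left(-3 - 2485\right) 298 = \left(-2488\right) 298 = -741424$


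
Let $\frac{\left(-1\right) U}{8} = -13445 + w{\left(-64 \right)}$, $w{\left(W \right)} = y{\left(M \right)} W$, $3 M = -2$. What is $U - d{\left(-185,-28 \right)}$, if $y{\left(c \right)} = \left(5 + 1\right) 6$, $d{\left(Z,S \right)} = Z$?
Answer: $126177$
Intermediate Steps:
$M = - \frac{2}{3}$ ($M = \frac{1}{3} \left(-2\right) = - \frac{2}{3} \approx -0.66667$)
$y{\left(c \right)} = 36$ ($y{\left(c \right)} = 6 \cdot 6 = 36$)
$w{\left(W \right)} = 36 W$
$U = 125992$ ($U = - 8 \left(-13445 + 36 \left(-64\right)\right) = - 8 \left(-13445 - 2304\right) = \left(-8\right) \left(-15749\right) = 125992$)
$U - d{\left(-185,-28 \right)} = 125992 - -185 = 125992 + 185 = 126177$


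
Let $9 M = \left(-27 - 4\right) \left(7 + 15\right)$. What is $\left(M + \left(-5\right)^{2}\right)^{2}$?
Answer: $\frac{208849}{81} \approx 2578.4$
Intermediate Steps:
$M = - \frac{682}{9}$ ($M = \frac{\left(-27 - 4\right) \left(7 + 15\right)}{9} = \frac{\left(-31\right) 22}{9} = \frac{1}{9} \left(-682\right) = - \frac{682}{9} \approx -75.778$)
$\left(M + \left(-5\right)^{2}\right)^{2} = \left(- \frac{682}{9} + \left(-5\right)^{2}\right)^{2} = \left(- \frac{682}{9} + 25\right)^{2} = \left(- \frac{457}{9}\right)^{2} = \frac{208849}{81}$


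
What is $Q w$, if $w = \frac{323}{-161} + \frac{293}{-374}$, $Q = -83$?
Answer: $\frac{13941925}{60214} \approx 231.54$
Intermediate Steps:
$w = - \frac{167975}{60214}$ ($w = 323 \left(- \frac{1}{161}\right) + 293 \left(- \frac{1}{374}\right) = - \frac{323}{161} - \frac{293}{374} = - \frac{167975}{60214} \approx -2.7896$)
$Q w = \left(-83\right) \left(- \frac{167975}{60214}\right) = \frac{13941925}{60214}$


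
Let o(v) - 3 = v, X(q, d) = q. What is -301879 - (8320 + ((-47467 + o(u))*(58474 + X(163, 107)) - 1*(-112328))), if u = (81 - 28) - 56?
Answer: 2782899952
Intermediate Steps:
u = -3 (u = 53 - 56 = -3)
o(v) = 3 + v
-301879 - (8320 + ((-47467 + o(u))*(58474 + X(163, 107)) - 1*(-112328))) = -301879 - (8320 + ((-47467 + (3 - 3))*(58474 + 163) - 1*(-112328))) = -301879 - (8320 + ((-47467 + 0)*58637 + 112328)) = -301879 - (8320 + (-47467*58637 + 112328)) = -301879 - (8320 + (-2783322479 + 112328)) = -301879 - (8320 - 2783210151) = -301879 - 1*(-2783201831) = -301879 + 2783201831 = 2782899952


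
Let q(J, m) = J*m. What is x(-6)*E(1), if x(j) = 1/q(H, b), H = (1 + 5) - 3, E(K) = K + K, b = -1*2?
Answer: -1/3 ≈ -0.33333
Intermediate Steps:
b = -2
E(K) = 2*K
H = 3 (H = 6 - 3 = 3)
x(j) = -1/6 (x(j) = 1/(3*(-2)) = 1/(-6) = -1/6)
x(-6)*E(1) = -1/3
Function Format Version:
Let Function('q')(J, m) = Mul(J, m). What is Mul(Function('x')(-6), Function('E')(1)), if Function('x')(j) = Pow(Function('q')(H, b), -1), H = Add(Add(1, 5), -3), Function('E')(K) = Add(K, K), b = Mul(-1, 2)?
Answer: Rational(-1, 3) ≈ -0.33333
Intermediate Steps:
b = -2
Function('E')(K) = Mul(2, K)
H = 3 (H = Add(6, -3) = 3)
Function('x')(j) = Rational(-1, 6) (Function('x')(j) = Pow(Mul(3, -2), -1) = Pow(-6, -1) = Rational(-1, 6))
Mul(Function('x')(-6), Function('E')(1)) = Mul(Rational(-1, 6), Mul(2, 1)) = Mul(Rational(-1, 6), 2) = Rational(-1, 3)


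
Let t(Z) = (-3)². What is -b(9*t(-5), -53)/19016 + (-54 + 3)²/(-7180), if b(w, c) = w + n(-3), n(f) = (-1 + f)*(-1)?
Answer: -12517729/34133720 ≈ -0.36673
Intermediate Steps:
t(Z) = 9
n(f) = 1 - f
b(w, c) = 4 + w (b(w, c) = w + (1 - 1*(-3)) = w + (1 + 3) = w + 4 = 4 + w)
-b(9*t(-5), -53)/19016 + (-54 + 3)²/(-7180) = -(4 + 9*9)/19016 + (-54 + 3)²/(-7180) = -(4 + 81)*(1/19016) + (-51)²*(-1/7180) = -1*85*(1/19016) + 2601*(-1/7180) = -85*1/19016 - 2601/7180 = -85/19016 - 2601/7180 = -12517729/34133720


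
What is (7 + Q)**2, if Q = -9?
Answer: 4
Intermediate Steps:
(7 + Q)**2 = (7 - 9)**2 = (-2)**2 = 4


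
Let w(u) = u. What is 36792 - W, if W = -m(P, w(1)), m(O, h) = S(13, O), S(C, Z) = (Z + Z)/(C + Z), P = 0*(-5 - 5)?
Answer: 36792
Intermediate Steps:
P = 0 (P = 0*(-10) = 0)
S(C, Z) = 2*Z/(C + Z) (S(C, Z) = (2*Z)/(C + Z) = 2*Z/(C + Z))
m(O, h) = 2*O/(13 + O)
W = 0 (W = -2*0/(13 + 0) = -2*0/13 = -1*0 = 0)
36792 - W = 36792 - 1*0 = 36792 + 0 = 36792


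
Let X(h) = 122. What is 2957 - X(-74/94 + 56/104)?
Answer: 2835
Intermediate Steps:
2957 - X(-74/94 + 56/104) = 2957 - 1*122 = 2957 - 122 = 2835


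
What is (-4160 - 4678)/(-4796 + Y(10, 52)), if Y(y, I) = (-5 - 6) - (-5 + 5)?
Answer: 8838/4807 ≈ 1.8386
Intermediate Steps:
Y(y, I) = -11 (Y(y, I) = -11 - 1*0 = -11 + 0 = -11)
(-4160 - 4678)/(-4796 + Y(10, 52)) = (-4160 - 4678)/(-4796 - 11) = -8838/(-4807) = -8838*(-1/4807) = 8838/4807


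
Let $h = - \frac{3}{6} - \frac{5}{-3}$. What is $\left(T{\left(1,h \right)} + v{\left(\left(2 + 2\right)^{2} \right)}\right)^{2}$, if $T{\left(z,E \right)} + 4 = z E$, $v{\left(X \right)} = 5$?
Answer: $\frac{169}{36} \approx 4.6944$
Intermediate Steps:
$h = \frac{7}{6}$ ($h = \left(-3\right) \frac{1}{6} - - \frac{5}{3} = - \frac{1}{2} + \frac{5}{3} = \frac{7}{6} \approx 1.1667$)
$T{\left(z,E \right)} = -4 + E z$ ($T{\left(z,E \right)} = -4 + z E = -4 + E z$)
$\left(T{\left(1,h \right)} + v{\left(\left(2 + 2\right)^{2} \right)}\right)^{2} = \left(\left(-4 + \frac{7}{6} \cdot 1\right) + 5\right)^{2} = \left(\left(-4 + \frac{7}{6}\right) + 5\right)^{2} = \left(- \frac{17}{6} + 5\right)^{2} = \left(\frac{13}{6}\right)^{2} = \frac{169}{36}$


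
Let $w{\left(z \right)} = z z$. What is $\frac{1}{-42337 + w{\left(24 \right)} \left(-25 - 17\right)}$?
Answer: $- \frac{1}{66529} \approx -1.5031 \cdot 10^{-5}$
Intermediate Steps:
$w{\left(z \right)} = z^{2}$
$\frac{1}{-42337 + w{\left(24 \right)} \left(-25 - 17\right)} = \frac{1}{-42337 + 24^{2} \left(-25 - 17\right)} = \frac{1}{-42337 + 576 \left(-25 - 17\right)} = \frac{1}{-42337 + 576 \left(-42\right)} = \frac{1}{-42337 - 24192} = \frac{1}{-66529} = - \frac{1}{66529}$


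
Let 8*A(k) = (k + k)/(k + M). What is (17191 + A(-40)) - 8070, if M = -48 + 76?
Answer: 54731/6 ≈ 9121.8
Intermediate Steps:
M = 28
A(k) = k/(4*(28 + k)) (A(k) = ((k + k)/(k + 28))/8 = ((2*k)/(28 + k))/8 = (2*k/(28 + k))/8 = k/(4*(28 + k)))
(17191 + A(-40)) - 8070 = (17191 + (¼)*(-40)/(28 - 40)) - 8070 = (17191 + (¼)*(-40)/(-12)) - 8070 = (17191 + (¼)*(-40)*(-1/12)) - 8070 = (17191 + ⅚) - 8070 = 103151/6 - 8070 = 54731/6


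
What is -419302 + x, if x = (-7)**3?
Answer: -419645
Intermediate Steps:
x = -343
-419302 + x = -419302 - 343 = -419645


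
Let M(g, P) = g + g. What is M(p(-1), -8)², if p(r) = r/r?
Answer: 4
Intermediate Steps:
p(r) = 1
M(g, P) = 2*g
M(p(-1), -8)² = (2*1)² = 2² = 4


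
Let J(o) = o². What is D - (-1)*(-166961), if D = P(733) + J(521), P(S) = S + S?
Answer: 105946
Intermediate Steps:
P(S) = 2*S
D = 272907 (D = 2*733 + 521² = 1466 + 271441 = 272907)
D - (-1)*(-166961) = 272907 - (-1)*(-166961) = 272907 - 1*166961 = 272907 - 166961 = 105946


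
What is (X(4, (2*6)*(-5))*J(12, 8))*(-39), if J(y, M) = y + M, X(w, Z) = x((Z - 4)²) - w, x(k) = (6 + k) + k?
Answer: -6391320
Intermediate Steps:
x(k) = 6 + 2*k
X(w, Z) = 6 - w + 2*(-4 + Z)² (X(w, Z) = (6 + 2*(Z - 4)²) - w = (6 + 2*(-4 + Z)²) - w = 6 - w + 2*(-4 + Z)²)
J(y, M) = M + y
(X(4, (2*6)*(-5))*J(12, 8))*(-39) = ((6 - 1*4 + 2*(-4 + (2*6)*(-5))²)*(8 + 12))*(-39) = ((6 - 4 + 2*(-4 + 12*(-5))²)*20)*(-39) = ((6 - 4 + 2*(-4 - 60)²)*20)*(-39) = ((6 - 4 + 2*(-64)²)*20)*(-39) = ((6 - 4 + 2*4096)*20)*(-39) = ((6 - 4 + 8192)*20)*(-39) = (8194*20)*(-39) = 163880*(-39) = -6391320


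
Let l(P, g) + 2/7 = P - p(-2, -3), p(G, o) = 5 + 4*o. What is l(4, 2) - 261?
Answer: -1752/7 ≈ -250.29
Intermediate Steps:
l(P, g) = 47/7 + P (l(P, g) = -2/7 + (P - (5 + 4*(-3))) = -2/7 + (P - (5 - 12)) = -2/7 + (P - 1*(-7)) = -2/7 + (P + 7) = -2/7 + (7 + P) = 47/7 + P)
l(4, 2) - 261 = (47/7 + 4) - 261 = 75/7 - 261 = -1752/7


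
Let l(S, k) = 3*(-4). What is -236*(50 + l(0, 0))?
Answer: -8968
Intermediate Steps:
l(S, k) = -12
-236*(50 + l(0, 0)) = -236*(50 - 12) = -236*38 = -8968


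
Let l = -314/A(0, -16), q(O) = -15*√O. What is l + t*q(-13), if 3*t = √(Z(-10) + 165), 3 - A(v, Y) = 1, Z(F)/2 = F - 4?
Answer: -157 - 5*I*√1781 ≈ -157.0 - 211.01*I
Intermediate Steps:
Z(F) = -8 + 2*F (Z(F) = 2*(F - 4) = 2*(-4 + F) = -8 + 2*F)
A(v, Y) = 2 (A(v, Y) = 3 - 1*1 = 3 - 1 = 2)
t = √137/3 (t = √((-8 + 2*(-10)) + 165)/3 = √((-8 - 20) + 165)/3 = √(-28 + 165)/3 = √137/3 ≈ 3.9016)
l = -157 (l = -314/2 = -314*½ = -157)
l + t*q(-13) = -157 + (√137/3)*(-15*I*√13) = -157 - 5*I*√1781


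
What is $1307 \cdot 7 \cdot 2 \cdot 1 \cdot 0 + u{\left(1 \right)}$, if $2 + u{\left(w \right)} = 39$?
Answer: $37$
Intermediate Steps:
$u{\left(w \right)} = 37$ ($u{\left(w \right)} = -2 + 39 = 37$)
$1307 \cdot 7 \cdot 2 \cdot 1 \cdot 0 + u{\left(1 \right)} = 1307 \cdot 7 \cdot 2 \cdot 1 \cdot 0 + 37 = 1307 \cdot 14 \cdot 0 + 37 = 1307 \cdot 0 + 37 = 0 + 37 = 37$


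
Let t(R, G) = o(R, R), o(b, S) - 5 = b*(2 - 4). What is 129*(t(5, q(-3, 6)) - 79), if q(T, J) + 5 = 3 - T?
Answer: -10836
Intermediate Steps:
q(T, J) = -2 - T (q(T, J) = -5 + (3 - T) = -2 - T)
o(b, S) = 5 - 2*b (o(b, S) = 5 + b*(2 - 4) = 5 + b*(-2) = 5 - 2*b)
t(R, G) = 5 - 2*R
129*(t(5, q(-3, 6)) - 79) = 129*((5 - 2*5) - 79) = 129*((5 - 10) - 79) = 129*(-5 - 79) = 129*(-84) = -10836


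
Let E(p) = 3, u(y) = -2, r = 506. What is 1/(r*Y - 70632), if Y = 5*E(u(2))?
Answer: -1/63042 ≈ -1.5862e-5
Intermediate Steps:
Y = 15 (Y = 5*3 = 15)
1/(r*Y - 70632) = 1/(506*15 - 70632) = 1/(7590 - 70632) = 1/(-63042) = -1/63042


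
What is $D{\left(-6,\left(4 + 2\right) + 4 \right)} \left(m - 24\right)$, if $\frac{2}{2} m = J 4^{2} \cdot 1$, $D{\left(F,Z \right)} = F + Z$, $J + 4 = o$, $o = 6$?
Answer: $32$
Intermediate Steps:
$J = 2$ ($J = -4 + 6 = 2$)
$m = 32$ ($m = 2 \cdot 4^{2} \cdot 1 = 2 \cdot 16 \cdot 1 = 32 \cdot 1 = 32$)
$D{\left(-6,\left(4 + 2\right) + 4 \right)} \left(m - 24\right) = \left(-6 + \left(\left(4 + 2\right) + 4\right)\right) \left(32 - 24\right) = \left(-6 + \left(6 + 4\right)\right) 8 = \left(-6 + 10\right) 8 = 4 \cdot 8 = 32$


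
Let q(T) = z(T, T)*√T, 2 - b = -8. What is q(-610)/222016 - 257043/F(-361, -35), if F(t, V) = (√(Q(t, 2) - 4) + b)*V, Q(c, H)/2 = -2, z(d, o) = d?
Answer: 85681/126 - 85681*I*√2/630 - 305*I*√610/111008 ≈ 680.01 - 192.4*I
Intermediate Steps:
b = 10 (b = 2 - 1*(-8) = 2 + 8 = 10)
q(T) = T^(3/2) (q(T) = T*√T = T^(3/2))
Q(c, H) = -4 (Q(c, H) = 2*(-2) = -4)
F(t, V) = V*(10 + 2*I*√2) (F(t, V) = (√(-4 - 4) + 10)*V = (√(-8) + 10)*V = (2*I*√2 + 10)*V = (10 + 2*I*√2)*V = V*(10 + 2*I*√2))
q(-610)/222016 - 257043/F(-361, -35) = (-610)^(3/2)/222016 - 257043*(-1/(70*(5 + I*√2))) = -610*I*√610*(1/222016) - 257043/(-350 - 70*I*√2) = -305*I*√610/111008 - 257043/(-350 - 70*I*√2) = -257043/(-350 - 70*I*√2) - 305*I*√610/111008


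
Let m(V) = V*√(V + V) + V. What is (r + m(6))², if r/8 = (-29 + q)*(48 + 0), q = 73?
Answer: 285678036 + 405648*√3 ≈ 2.8638e+8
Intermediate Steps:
m(V) = V + √2*V^(3/2) (m(V) = V*√(2*V) + V = V*(√2*√V) + V = √2*V^(3/2) + V = V + √2*V^(3/2))
r = 16896 (r = 8*((-29 + 73)*(48 + 0)) = 8*(44*48) = 8*2112 = 16896)
(r + m(6))² = (16896 + (6 + √2*6^(3/2)))² = (16896 + (6 + √2*(6*√6)))² = (16896 + (6 + 12*√3))² = (16902 + 12*√3)²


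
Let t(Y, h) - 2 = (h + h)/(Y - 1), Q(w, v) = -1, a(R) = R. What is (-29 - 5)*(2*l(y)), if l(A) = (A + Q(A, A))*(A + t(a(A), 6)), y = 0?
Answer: -680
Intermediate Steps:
t(Y, h) = 2 + 2*h/(-1 + Y) (t(Y, h) = 2 + (h + h)/(Y - 1) = 2 + (2*h)/(-1 + Y) = 2 + 2*h/(-1 + Y))
l(A) = (-1 + A)*(A + 2*(5 + A)/(-1 + A)) (l(A) = (A - 1)*(A + 2*(-1 + A + 6)/(-1 + A)) = (-1 + A)*(A + 2*(5 + A)/(-1 + A)))
(-29 - 5)*(2*l(y)) = (-29 - 5)*(2*(10 + 0 + 0²)) = -68*(10 + 0 + 0) = -68*10 = -34*20 = -680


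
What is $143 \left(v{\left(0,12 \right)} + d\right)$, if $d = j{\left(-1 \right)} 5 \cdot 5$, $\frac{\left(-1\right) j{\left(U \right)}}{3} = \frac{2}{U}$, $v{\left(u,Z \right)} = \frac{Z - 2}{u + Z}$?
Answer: $\frac{129415}{6} \approx 21569.0$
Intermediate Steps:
$v{\left(u,Z \right)} = \frac{-2 + Z}{Z + u}$
$j{\left(U \right)} = - \frac{6}{U}$ ($j{\left(U \right)} = - 3 \frac{2}{U} = - \frac{6}{U}$)
$d = 150$ ($d = - \frac{6}{-1} \cdot 5 \cdot 5 = \left(-6\right) \left(-1\right) 5 \cdot 5 = 6 \cdot 5 \cdot 5 = 30 \cdot 5 = 150$)
$143 \left(v{\left(0,12 \right)} + d\right) = 143 \left(\frac{-2 + 12}{12 + 0} + 150\right) = 143 \left(\frac{1}{12} \cdot 10 + 150\right) = 143 \left(\frac{5}{6} + 150\right) = 143 \cdot \frac{905}{6} = \frac{129415}{6}$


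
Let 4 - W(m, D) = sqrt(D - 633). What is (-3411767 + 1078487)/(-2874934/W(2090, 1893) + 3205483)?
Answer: -129598167855120/178440416979613 + 559002166960*sqrt(35)/178440416979613 ≈ -0.70775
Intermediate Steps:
W(m, D) = 4 - sqrt(-633 + D) (W(m, D) = 4 - sqrt(D - 633) = 4 - sqrt(-633 + D))
(-3411767 + 1078487)/(-2874934/W(2090, 1893) + 3205483) = (-3411767 + 1078487)/(-2874934/(4 - sqrt(-633 + 1893)) + 3205483) = -2333280/(-2874934/(4 - sqrt(1260)) + 3205483) = -2333280/(-2874934/(4 - 6*sqrt(35)) + 3205483) = -2333280/(3205483 - 2874934/(4 - 6*sqrt(35)))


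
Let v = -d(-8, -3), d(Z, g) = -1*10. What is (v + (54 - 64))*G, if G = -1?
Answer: 0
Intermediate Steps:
d(Z, g) = -10
v = 10 (v = -1*(-10) = 10)
(v + (54 - 64))*G = (10 + (54 - 64))*(-1) = (10 - 10)*(-1) = 0*(-1) = 0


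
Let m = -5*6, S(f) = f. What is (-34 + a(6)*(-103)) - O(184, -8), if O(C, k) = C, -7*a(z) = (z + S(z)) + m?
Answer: -3380/7 ≈ -482.86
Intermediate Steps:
m = -30
a(z) = 30/7 - 2*z/7 (a(z) = -((z + z) - 30)/7 = -(2*z - 30)/7 = -(-30 + 2*z)/7 = 30/7 - 2*z/7)
(-34 + a(6)*(-103)) - O(184, -8) = (-34 + (30/7 - 2/7*6)*(-103)) - 1*184 = (-34 + (30/7 - 12/7)*(-103)) - 184 = (-34 + (18/7)*(-103)) - 184 = (-34 - 1854/7) - 184 = -2092/7 - 184 = -3380/7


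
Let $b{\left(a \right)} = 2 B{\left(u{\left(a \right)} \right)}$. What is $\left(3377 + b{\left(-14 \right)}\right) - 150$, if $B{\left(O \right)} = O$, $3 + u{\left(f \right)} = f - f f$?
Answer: $2801$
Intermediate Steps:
$u{\left(f \right)} = -3 + f - f^{2}$ ($u{\left(f \right)} = -3 + \left(f - f f\right) = -3 - \left(f^{2} - f\right) = -3 + f - f^{2}$)
$b{\left(a \right)} = -6 - 2 a^{2} + 2 a$ ($b{\left(a \right)} = 2 \left(-3 + a - a^{2}\right) = -6 - 2 a^{2} + 2 a$)
$\left(3377 + b{\left(-14 \right)}\right) - 150 = \left(3377 - \left(34 + 392\right)\right) - 150 = \left(3377 - 426\right) - 150 = 2951 - 150 = 2801$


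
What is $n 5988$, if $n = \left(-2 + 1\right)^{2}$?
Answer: $5988$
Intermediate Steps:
$n = 1$ ($n = \left(-1\right)^{2} = 1$)
$n 5988 = 1 \cdot 5988 = 5988$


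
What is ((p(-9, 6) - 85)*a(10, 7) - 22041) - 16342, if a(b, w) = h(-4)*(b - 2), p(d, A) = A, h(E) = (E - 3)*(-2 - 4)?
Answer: -64927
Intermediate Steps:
h(E) = 18 - 6*E (h(E) = (-3 + E)*(-6) = 18 - 6*E)
a(b, w) = -84 + 42*b (a(b, w) = (18 - 6*(-4))*(b - 2) = (18 + 24)*(-2 + b) = 42*(-2 + b) = -84 + 42*b)
((p(-9, 6) - 85)*a(10, 7) - 22041) - 16342 = ((6 - 85)*(-84 + 42*10) - 22041) - 16342 = (-79*(-84 + 420) - 22041) - 16342 = (-79*336 - 22041) - 16342 = (-26544 - 22041) - 16342 = -48585 - 16342 = -64927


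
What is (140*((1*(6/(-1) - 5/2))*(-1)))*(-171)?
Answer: -203490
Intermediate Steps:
(140*((1*(6/(-1) - 5/2))*(-1)))*(-171) = (140*((1*(6*(-1) - 5*½))*(-1)))*(-171) = (140*((1*(-6 - 5/2))*(-1)))*(-171) = (140*((1*(-17/2))*(-1)))*(-171) = (140*(-17/2*(-1)))*(-171) = (140*(17/2))*(-171) = 1190*(-171) = -203490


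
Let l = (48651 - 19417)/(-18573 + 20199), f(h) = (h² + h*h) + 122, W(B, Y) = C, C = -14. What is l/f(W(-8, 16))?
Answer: 14617/417882 ≈ 0.034979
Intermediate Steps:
W(B, Y) = -14
f(h) = 122 + 2*h² (f(h) = (h² + h²) + 122 = 2*h² + 122 = 122 + 2*h²)
l = 14617/813 (l = 29234/1626 = 29234*(1/1626) = 14617/813 ≈ 17.979)
l/f(W(-8, 16)) = 14617/(813*(122 + 2*(-14)²)) = 14617/(813*(122 + 2*196)) = 14617/(813*(122 + 392)) = (14617/813)/514 = (14617/813)*(1/514) = 14617/417882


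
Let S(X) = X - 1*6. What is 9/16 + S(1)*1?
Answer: -71/16 ≈ -4.4375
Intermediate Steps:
S(X) = -6 + X (S(X) = X - 6 = -6 + X)
9/16 + S(1)*1 = 9/16 + (-6 + 1)*1 = 9*(1/16) - 5*1 = 9/16 - 5 = -71/16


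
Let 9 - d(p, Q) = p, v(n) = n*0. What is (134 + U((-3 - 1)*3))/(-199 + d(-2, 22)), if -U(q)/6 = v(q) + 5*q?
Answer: -247/94 ≈ -2.6277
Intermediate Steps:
v(n) = 0
d(p, Q) = 9 - p
U(q) = -30*q (U(q) = -6*(0 + 5*q) = -30*q)
(134 + U((-3 - 1)*3))/(-199 + d(-2, 22)) = (134 - 30*(-3 - 1)*3)/(-199 + (9 - 1*(-2))) = (134 - (-120)*3)/(-199 + (9 + 2)) = (134 - 30*(-12))/(-199 + 11) = (134 + 360)/(-188) = 494*(-1/188) = -247/94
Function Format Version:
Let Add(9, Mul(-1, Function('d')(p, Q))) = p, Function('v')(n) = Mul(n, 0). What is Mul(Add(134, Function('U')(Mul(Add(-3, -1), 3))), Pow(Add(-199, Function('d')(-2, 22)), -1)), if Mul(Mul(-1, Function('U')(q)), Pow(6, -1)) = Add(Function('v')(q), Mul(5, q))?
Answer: Rational(-247, 94) ≈ -2.6277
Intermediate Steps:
Function('v')(n) = 0
Function('d')(p, Q) = Add(9, Mul(-1, p))
Function('U')(q) = Mul(-30, q) (Function('U')(q) = Mul(-6, Add(0, Mul(5, q))) = Mul(-6, Mul(5, q)) = Mul(-30, q))
Mul(Add(134, Function('U')(Mul(Add(-3, -1), 3))), Pow(Add(-199, Function('d')(-2, 22)), -1)) = Mul(Add(134, Mul(-30, Mul(Add(-3, -1), 3))), Pow(Add(-199, Add(9, Mul(-1, -2))), -1)) = Mul(Add(134, Mul(-30, Mul(-4, 3))), Pow(Add(-199, Add(9, 2)), -1)) = Mul(Add(134, Mul(-30, -12)), Pow(Add(-199, 11), -1)) = Mul(Add(134, 360), Pow(-188, -1)) = Mul(494, Rational(-1, 188)) = Rational(-247, 94)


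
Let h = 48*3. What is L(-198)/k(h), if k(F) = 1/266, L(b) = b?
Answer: -52668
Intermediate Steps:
h = 144
k(F) = 1/266
L(-198)/k(h) = -198/1/266 = -198*266 = -52668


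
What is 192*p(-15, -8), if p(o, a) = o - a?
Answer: -1344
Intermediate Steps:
192*p(-15, -8) = 192*(-15 - 1*(-8)) = 192*(-15 + 8) = 192*(-7) = -1344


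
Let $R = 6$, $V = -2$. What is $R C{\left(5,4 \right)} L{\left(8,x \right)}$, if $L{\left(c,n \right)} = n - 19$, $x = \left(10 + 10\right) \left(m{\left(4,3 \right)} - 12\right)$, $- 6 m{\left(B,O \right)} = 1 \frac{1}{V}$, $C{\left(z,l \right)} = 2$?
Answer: $-3088$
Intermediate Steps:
$m{\left(B,O \right)} = \frac{1}{12}$ ($m{\left(B,O \right)} = - \frac{1 \frac{1}{-2}}{6} = - \frac{1 \left(- \frac{1}{2}\right)}{6} = \left(- \frac{1}{6}\right) \left(- \frac{1}{2}\right) = \frac{1}{12}$)
$x = - \frac{715}{3}$ ($x = \left(10 + 10\right) \left(\frac{1}{12} - 12\right) = 20 \left(- \frac{143}{12}\right) = - \frac{715}{3} \approx -238.33$)
$L{\left(c,n \right)} = -19 + n$ ($L{\left(c,n \right)} = n - 19 = -19 + n$)
$R C{\left(5,4 \right)} L{\left(8,x \right)} = 6 \cdot 2 \left(-19 - \frac{715}{3}\right) = 12 \left(- \frac{772}{3}\right) = -3088$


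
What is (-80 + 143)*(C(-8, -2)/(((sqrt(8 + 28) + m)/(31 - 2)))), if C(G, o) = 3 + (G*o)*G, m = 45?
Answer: -76125/17 ≈ -4477.9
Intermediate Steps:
C(G, o) = 3 + o*G**2
(-80 + 143)*(C(-8, -2)/(((sqrt(8 + 28) + m)/(31 - 2)))) = (-80 + 143)*((3 - 2*(-8)**2)/(((sqrt(8 + 28) + 45)/(31 - 2)))) = 63*((3 - 2*64)/(((sqrt(36) + 45)/29))) = 63*((3 - 128)/(((6 + 45)*(1/29)))) = 63*(-125/(51*(1/29))) = 63*(-125/51/29) = 63*(-125*29/51) = 63*(-3625/51) = -76125/17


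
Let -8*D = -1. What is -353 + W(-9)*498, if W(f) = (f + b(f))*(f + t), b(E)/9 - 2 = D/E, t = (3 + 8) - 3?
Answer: -19091/4 ≈ -4772.8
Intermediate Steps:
t = 8 (t = 11 - 3 = 8)
D = ⅛ (D = -⅛*(-1) = ⅛ ≈ 0.12500)
b(E) = 18 + 9/(8*E) (b(E) = 18 + 9*(1/(8*E)) = 18 + 9/(8*E))
W(f) = (8 + f)*(18 + f + 9/(8*f)) (W(f) = (f + (18 + 9/(8*f)))*(f + 8) = (18 + f + 9/(8*f))*(8 + f) = (8 + f)*(18 + f + 9/(8*f)))
-353 + W(-9)*498 = -353 + (1161/8 + (-9)² + 9/(-9) + 26*(-9))*498 = -353 + (1161/8 + 81 + 9*(-⅑) - 234)*498 = -353 + (1161/8 + 81 - 1 - 234)*498 = -353 - 71/8*498 = -353 - 17679/4 = -19091/4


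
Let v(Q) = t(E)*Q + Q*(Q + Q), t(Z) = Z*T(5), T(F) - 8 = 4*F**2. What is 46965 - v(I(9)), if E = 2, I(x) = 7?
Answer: 45355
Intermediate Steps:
T(F) = 8 + 4*F**2
t(Z) = 108*Z (t(Z) = Z*(8 + 4*5**2) = Z*(8 + 4*25) = Z*(8 + 100) = Z*108 = 108*Z)
v(Q) = 2*Q**2 + 216*Q (v(Q) = (108*2)*Q + Q*(Q + Q) = 216*Q + Q*(2*Q) = 216*Q + 2*Q**2 = 2*Q**2 + 216*Q)
46965 - v(I(9)) = 46965 - 2*7*(108 + 7) = 46965 - 2*7*115 = 46965 - 1*1610 = 46965 - 1610 = 45355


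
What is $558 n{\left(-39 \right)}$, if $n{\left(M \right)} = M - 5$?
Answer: $-24552$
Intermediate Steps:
$n{\left(M \right)} = -5 + M$ ($n{\left(M \right)} = M - 5 = -5 + M$)
$558 n{\left(-39 \right)} = 558 \left(-5 - 39\right) = 558 \left(-44\right) = -24552$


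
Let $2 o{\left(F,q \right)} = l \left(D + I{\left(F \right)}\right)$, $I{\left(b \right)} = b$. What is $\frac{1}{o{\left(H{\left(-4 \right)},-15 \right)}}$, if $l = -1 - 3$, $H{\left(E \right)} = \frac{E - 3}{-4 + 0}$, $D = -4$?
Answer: $\frac{2}{9} \approx 0.22222$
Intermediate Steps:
$H{\left(E \right)} = \frac{3}{4} - \frac{E}{4}$ ($H{\left(E \right)} = \frac{-3 + E}{-4} = \left(-3 + E\right) \left(- \frac{1}{4}\right) = \frac{3}{4} - \frac{E}{4}$)
$l = -4$ ($l = -1 - 3 = -4$)
$o{\left(F,q \right)} = 8 - 2 F$ ($o{\left(F,q \right)} = \frac{\left(-4\right) \left(-4 + F\right)}{2} = \frac{16 - 4 F}{2} = 8 - 2 F$)
$\frac{1}{o{\left(H{\left(-4 \right)},-15 \right)}} = \frac{1}{8 - 2 \left(\frac{3}{4} - -1\right)} = \frac{1}{8 - 2 \left(\frac{3}{4} + 1\right)} = \frac{1}{8 - \frac{7}{2}} = \frac{1}{\frac{9}{2}} = \frac{2}{9}$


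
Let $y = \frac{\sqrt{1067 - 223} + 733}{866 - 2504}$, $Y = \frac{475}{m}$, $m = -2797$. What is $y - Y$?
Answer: $- \frac{1272151}{4581486} - \frac{\sqrt{211}}{819} \approx -0.29541$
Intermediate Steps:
$Y = - \frac{475}{2797}$ ($Y = \frac{475}{-2797} = 475 \left(- \frac{1}{2797}\right) = - \frac{475}{2797} \approx -0.16982$)
$y = - \frac{733}{1638} - \frac{\sqrt{211}}{819}$ ($y = \frac{\sqrt{844} + 733}{-1638} = \left(2 \sqrt{211} + 733\right) \left(- \frac{1}{1638}\right) = \left(733 + 2 \sqrt{211}\right) \left(- \frac{1}{1638}\right) = - \frac{733}{1638} - \frac{\sqrt{211}}{819} \approx -0.46523$)
$y - Y = \left(- \frac{733}{1638} - \frac{\sqrt{211}}{819}\right) - - \frac{475}{2797} = \left(- \frac{733}{1638} - \frac{\sqrt{211}}{819}\right) + \frac{475}{2797} = - \frac{1272151}{4581486} - \frac{\sqrt{211}}{819}$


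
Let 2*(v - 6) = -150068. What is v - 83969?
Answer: -158997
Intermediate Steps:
v = -75028 (v = 6 + (½)*(-150068) = 6 - 75034 = -75028)
v - 83969 = -75028 - 83969 = -158997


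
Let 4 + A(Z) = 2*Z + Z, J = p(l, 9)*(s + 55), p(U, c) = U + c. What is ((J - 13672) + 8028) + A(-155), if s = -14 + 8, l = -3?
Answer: -5819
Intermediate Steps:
s = -6
J = 294 (J = (-3 + 9)*(-6 + 55) = 6*49 = 294)
A(Z) = -4 + 3*Z (A(Z) = -4 + (2*Z + Z) = -4 + 3*Z)
((J - 13672) + 8028) + A(-155) = ((294 - 13672) + 8028) + (-4 + 3*(-155)) = (-13378 + 8028) + (-4 - 465) = -5350 - 469 = -5819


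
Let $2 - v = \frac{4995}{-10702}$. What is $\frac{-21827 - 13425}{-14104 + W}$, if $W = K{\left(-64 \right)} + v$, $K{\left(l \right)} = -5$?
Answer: $\frac{377266904}{150968119} \approx 2.499$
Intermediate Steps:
$v = \frac{26399}{10702}$ ($v = 2 - \frac{4995}{-10702} = 2 - 4995 \left(- \frac{1}{10702}\right) = 2 - - \frac{4995}{10702} = 2 + \frac{4995}{10702} = \frac{26399}{10702} \approx 2.4667$)
$W = - \frac{27111}{10702}$ ($W = -5 + \frac{26399}{10702} = - \frac{27111}{10702} \approx -2.5333$)
$\frac{-21827 - 13425}{-14104 + W} = \frac{-21827 - 13425}{-14104 - \frac{27111}{10702}} = - \frac{35252}{- \frac{150968119}{10702}} = \left(-35252\right) \left(- \frac{10702}{150968119}\right) = \frac{377266904}{150968119}$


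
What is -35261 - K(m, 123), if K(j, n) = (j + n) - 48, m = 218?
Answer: -35554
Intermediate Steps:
K(j, n) = -48 + j + n
-35261 - K(m, 123) = -35261 - (-48 + 218 + 123) = -35261 - 1*293 = -35261 - 293 = -35554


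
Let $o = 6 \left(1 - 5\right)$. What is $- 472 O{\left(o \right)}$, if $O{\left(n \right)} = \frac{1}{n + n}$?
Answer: $\frac{59}{6} \approx 9.8333$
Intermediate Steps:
$o = -24$ ($o = 6 \left(-4\right) = -24$)
$O{\left(n \right)} = \frac{1}{2 n}$
$- 472 O{\left(o \right)} = - 472 \frac{1}{2 \left(-24\right)} = - 472 \cdot \frac{1}{2} \left(- \frac{1}{24}\right) = \left(-472\right) \left(- \frac{1}{48}\right) = \frac{59}{6}$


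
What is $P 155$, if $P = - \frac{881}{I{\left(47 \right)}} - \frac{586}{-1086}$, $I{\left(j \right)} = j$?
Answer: $- \frac{72014860}{25521} \approx -2821.8$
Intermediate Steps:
$P = - \frac{464612}{25521}$ ($P = - \frac{881}{47} - \frac{586}{-1086} = \left(-881\right) \frac{1}{47} - - \frac{293}{543} = - \frac{881}{47} + \frac{293}{543} = - \frac{464612}{25521} \approx -18.205$)
$P 155 = \left(- \frac{464612}{25521}\right) 155 = - \frac{72014860}{25521}$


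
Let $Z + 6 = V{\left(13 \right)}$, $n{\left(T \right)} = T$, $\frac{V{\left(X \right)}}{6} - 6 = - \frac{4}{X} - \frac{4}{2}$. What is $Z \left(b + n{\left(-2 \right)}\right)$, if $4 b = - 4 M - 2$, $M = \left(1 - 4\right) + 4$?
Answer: $- \frac{735}{13} \approx -56.538$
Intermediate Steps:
$M = 1$ ($M = -3 + 4 = 1$)
$b = - \frac{3}{2}$ ($b = \frac{\left(-4\right) 1 - 2}{4} = \frac{-4 - 2}{4} = \frac{1}{4} \left(-6\right) = - \frac{3}{2} \approx -1.5$)
$V{\left(X \right)} = 24 - \frac{24}{X}$ ($V{\left(X \right)} = 36 + 6 \left(- \frac{4}{X} - \frac{4}{2}\right) = 36 + 6 \left(- \frac{4}{X} - 2\right) = 36 + 6 \left(-2 - \frac{4}{X}\right) = 36 - \left(12 + \frac{24}{X}\right) = 24 - \frac{24}{X}$)
$Z = \frac{210}{13}$ ($Z = -6 + \left(24 - \frac{24}{13}\right) = -6 + \frac{288}{13} = \frac{210}{13} \approx 16.154$)
$Z \left(b + n{\left(-2 \right)}\right) = \frac{210 \left(- \frac{3}{2} - 2\right)}{13} = \frac{210}{13} \left(- \frac{7}{2}\right) = - \frac{735}{13}$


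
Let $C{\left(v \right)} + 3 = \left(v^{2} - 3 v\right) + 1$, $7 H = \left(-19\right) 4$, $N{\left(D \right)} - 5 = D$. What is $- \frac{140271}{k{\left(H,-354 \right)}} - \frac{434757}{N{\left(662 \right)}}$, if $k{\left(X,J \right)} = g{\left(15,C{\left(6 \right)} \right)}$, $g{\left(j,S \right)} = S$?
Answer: $- \frac{100516869}{10672} \approx -9418.8$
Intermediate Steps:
$N{\left(D \right)} = 5 + D$
$H = - \frac{76}{7}$ ($H = \frac{\left(-19\right) 4}{7} = \frac{1}{7} \left(-76\right) = - \frac{76}{7} \approx -10.857$)
$C{\left(v \right)} = -2 + v^{2} - 3 v$ ($C{\left(v \right)} = -3 + \left(\left(v^{2} - 3 v\right) + 1\right) = -3 + \left(1 + v^{2} - 3 v\right) = -2 + v^{2} - 3 v$)
$k{\left(X,J \right)} = 16$ ($k{\left(X,J \right)} = -2 + 6^{2} - 18 = -2 + 36 - 18 = 16$)
$- \frac{140271}{k{\left(H,-354 \right)}} - \frac{434757}{N{\left(662 \right)}} = - \frac{140271}{16} - \frac{434757}{5 + 662} = \left(-140271\right) \frac{1}{16} - \frac{434757}{667} = - \frac{140271}{16} - \frac{434757}{667} = - \frac{100516869}{10672}$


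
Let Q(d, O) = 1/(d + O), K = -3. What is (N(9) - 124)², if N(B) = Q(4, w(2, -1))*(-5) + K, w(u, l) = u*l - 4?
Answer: 62001/4 ≈ 15500.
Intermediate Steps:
w(u, l) = -4 + l*u (w(u, l) = l*u - 4 = -4 + l*u)
Q(d, O) = 1/(O + d)
N(B) = -½ (N(B) = -5/((-4 - 1*2) + 4) - 3 = -5/((-4 - 2) + 4) - 3 = -5/(-6 + 4) - 3 = -5/(-2) - 3 = -½*(-5) - 3 = 5/2 - 3 = -½)
(N(9) - 124)² = (-½ - 124)² = (-249/2)² = 62001/4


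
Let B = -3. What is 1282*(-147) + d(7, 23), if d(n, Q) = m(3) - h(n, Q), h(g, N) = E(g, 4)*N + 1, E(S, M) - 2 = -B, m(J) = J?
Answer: -188567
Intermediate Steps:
E(S, M) = 5 (E(S, M) = 2 - 1*(-3) = 2 + 3 = 5)
h(g, N) = 1 + 5*N (h(g, N) = 5*N + 1 = 1 + 5*N)
d(n, Q) = 2 - 5*Q (d(n, Q) = 3 - (1 + 5*Q) = 3 + (-1 - 5*Q) = 2 - 5*Q)
1282*(-147) + d(7, 23) = 1282*(-147) + (2 - 5*23) = -188454 + (2 - 115) = -188454 - 113 = -188567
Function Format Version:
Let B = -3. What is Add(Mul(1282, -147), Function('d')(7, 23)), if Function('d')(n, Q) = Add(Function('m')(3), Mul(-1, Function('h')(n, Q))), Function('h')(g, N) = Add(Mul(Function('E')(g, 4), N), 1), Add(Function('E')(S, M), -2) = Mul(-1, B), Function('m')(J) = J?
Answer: -188567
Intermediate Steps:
Function('E')(S, M) = 5 (Function('E')(S, M) = Add(2, Mul(-1, -3)) = Add(2, 3) = 5)
Function('h')(g, N) = Add(1, Mul(5, N)) (Function('h')(g, N) = Add(Mul(5, N), 1) = Add(1, Mul(5, N)))
Function('d')(n, Q) = Add(2, Mul(-5, Q)) (Function('d')(n, Q) = Add(3, Mul(-1, Add(1, Mul(5, Q)))) = Add(3, Add(-1, Mul(-5, Q))) = Add(2, Mul(-5, Q)))
Add(Mul(1282, -147), Function('d')(7, 23)) = Add(Mul(1282, -147), Add(2, Mul(-5, 23))) = Add(-188454, Add(2, -115)) = Add(-188454, -113) = -188567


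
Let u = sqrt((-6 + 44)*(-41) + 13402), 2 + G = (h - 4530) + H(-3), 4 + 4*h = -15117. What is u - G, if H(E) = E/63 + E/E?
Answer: 698149/84 + 6*sqrt(329) ≈ 8420.1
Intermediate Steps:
h = -15121/4 (h = -1 + (1/4)*(-15117) = -1 - 15117/4 = -15121/4 ≈ -3780.3)
H(E) = 1 + E/63 (H(E) = E*(1/63) + 1 = E/63 + 1 = 1 + E/63)
G = -698149/84 (G = -2 + ((-15121/4 - 4530) + (1 + (1/63)*(-3))) = -2 + (-33241/4 + (1 - 1/21)) = -2 + (-33241/4 + 20/21) = -2 - 697981/84 = -698149/84 ≈ -8311.3)
u = 6*sqrt(329) (u = sqrt(38*(-41) + 13402) = sqrt(-1558 + 13402) = sqrt(11844) = 6*sqrt(329) ≈ 108.83)
u - G = 6*sqrt(329) - 1*(-698149/84) = 6*sqrt(329) + 698149/84 = 698149/84 + 6*sqrt(329)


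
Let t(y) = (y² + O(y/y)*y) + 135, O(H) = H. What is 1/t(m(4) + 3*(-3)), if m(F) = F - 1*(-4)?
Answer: 1/135 ≈ 0.0074074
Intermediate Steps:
m(F) = 4 + F (m(F) = F + 4 = 4 + F)
t(y) = 135 + y + y² (t(y) = (y² + (y/y)*y) + 135 = (y² + 1*y) + 135 = (y² + y) + 135 = (y + y²) + 135 = 135 + y + y²)
1/t(m(4) + 3*(-3)) = 1/(135 + ((4 + 4) + 3*(-3)) + ((4 + 4) + 3*(-3))²) = 1/(135 + (8 - 9) + (8 - 9)²) = 1/(135 - 1 + (-1)²) = 1/(135 - 1 + 1) = 1/135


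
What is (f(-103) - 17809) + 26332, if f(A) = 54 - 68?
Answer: 8509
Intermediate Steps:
f(A) = -14
(f(-103) - 17809) + 26332 = (-14 - 17809) + 26332 = -17823 + 26332 = 8509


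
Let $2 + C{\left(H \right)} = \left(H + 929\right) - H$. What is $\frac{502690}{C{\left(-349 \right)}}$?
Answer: $\frac{502690}{927} \approx 542.28$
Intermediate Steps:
$C{\left(H \right)} = 927$ ($C{\left(H \right)} = -2 + \left(\left(H + 929\right) - H\right) = -2 + \left(\left(929 + H\right) - H\right) = -2 + 929 = 927$)
$\frac{502690}{C{\left(-349 \right)}} = \frac{502690}{927}$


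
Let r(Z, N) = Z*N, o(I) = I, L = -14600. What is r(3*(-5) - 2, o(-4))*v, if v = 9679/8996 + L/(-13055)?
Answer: 876183213/5872139 ≈ 149.21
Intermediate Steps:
r(Z, N) = N*Z
v = 51540189/23488556 (v = 9679/8996 - 14600/(-13055) = 9679*(1/8996) - 14600*(-1/13055) = 9679/8996 + 2920/2611 = 51540189/23488556 ≈ 2.1943)
r(3*(-5) - 2, o(-4))*v = -4*(3*(-5) - 2)*(51540189/23488556) = -4*(-15 - 2)*(51540189/23488556) = -4*(-17)*(51540189/23488556) = 68*(51540189/23488556) = 876183213/5872139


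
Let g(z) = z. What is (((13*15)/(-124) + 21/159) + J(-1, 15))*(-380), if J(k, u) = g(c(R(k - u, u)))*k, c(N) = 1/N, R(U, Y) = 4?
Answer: 1055450/1643 ≈ 642.39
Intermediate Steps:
J(k, u) = k/4
(((13*15)/(-124) + 21/159) + J(-1, 15))*(-380) = (((13*15)/(-124) + 21/159) + (¼)*(-1))*(-380) = ((195*(-1/124) + 21*(1/159)) - ¼)*(-380) = ((-195/124 + 7/53) - ¼)*(-380) = (-9467/6572 - ¼)*(-380) = -5555/3286*(-380) = 1055450/1643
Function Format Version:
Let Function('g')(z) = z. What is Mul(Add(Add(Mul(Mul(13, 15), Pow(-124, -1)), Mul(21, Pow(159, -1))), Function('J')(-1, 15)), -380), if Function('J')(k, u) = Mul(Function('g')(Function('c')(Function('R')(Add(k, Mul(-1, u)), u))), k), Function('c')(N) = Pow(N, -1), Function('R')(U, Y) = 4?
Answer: Rational(1055450, 1643) ≈ 642.39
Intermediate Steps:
Function('J')(k, u) = Mul(Rational(1, 4), k) (Function('J')(k, u) = Mul(Pow(4, -1), k) = Mul(Rational(1, 4), k))
Mul(Add(Add(Mul(Mul(13, 15), Pow(-124, -1)), Mul(21, Pow(159, -1))), Function('J')(-1, 15)), -380) = Mul(Add(Add(Mul(Mul(13, 15), Pow(-124, -1)), Mul(21, Pow(159, -1))), Mul(Rational(1, 4), -1)), -380) = Mul(Add(Add(Mul(195, Rational(-1, 124)), Mul(21, Rational(1, 159))), Rational(-1, 4)), -380) = Mul(Add(Add(Rational(-195, 124), Rational(7, 53)), Rational(-1, 4)), -380) = Mul(Add(Rational(-9467, 6572), Rational(-1, 4)), -380) = Mul(Rational(-5555, 3286), -380) = Rational(1055450, 1643)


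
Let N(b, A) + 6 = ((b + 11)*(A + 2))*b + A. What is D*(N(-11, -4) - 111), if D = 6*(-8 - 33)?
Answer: 29766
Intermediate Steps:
D = -246 (D = 6*(-41) = -246)
N(b, A) = -6 + A + b*(2 + A)*(11 + b) (N(b, A) = -6 + (((b + 11)*(A + 2))*b + A) = -6 + (((11 + b)*(2 + A))*b + A) = -6 + (((2 + A)*(11 + b))*b + A) = -6 + (b*(2 + A)*(11 + b) + A) = -6 + (A + b*(2 + A)*(11 + b)) = -6 + A + b*(2 + A)*(11 + b))
D*(N(-11, -4) - 111) = -246*((-6 - 4 + 2*(-11)² + 22*(-11) - 4*(-11)² + 11*(-4)*(-11)) - 111) = -246*((-6 - 4 + 2*121 - 242 - 4*121 + 484) - 111) = -246*((-6 - 4 + 242 - 242 - 484 + 484) - 111) = -246*(-10 - 111) = -246*(-121) = 29766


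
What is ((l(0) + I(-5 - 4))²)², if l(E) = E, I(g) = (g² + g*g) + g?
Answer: 547981281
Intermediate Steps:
I(g) = g + 2*g² (I(g) = (g² + g²) + g = 2*g² + g = g + 2*g²)
((l(0) + I(-5 - 4))²)² = ((0 + (-5 - 4)*(1 + 2*(-5 - 4)))²)² = ((0 - 9*(1 + 2*(-9)))²)² = ((0 - 9*(1 - 18))²)² = ((0 - 9*(-17))²)² = ((0 + 153)²)² = (153²)² = 23409² = 547981281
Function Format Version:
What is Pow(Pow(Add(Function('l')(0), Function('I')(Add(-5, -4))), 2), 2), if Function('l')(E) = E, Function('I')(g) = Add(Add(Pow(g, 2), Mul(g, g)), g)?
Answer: 547981281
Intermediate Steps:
Function('I')(g) = Add(g, Mul(2, Pow(g, 2))) (Function('I')(g) = Add(Add(Pow(g, 2), Pow(g, 2)), g) = Add(Mul(2, Pow(g, 2)), g) = Add(g, Mul(2, Pow(g, 2))))
Pow(Pow(Add(Function('l')(0), Function('I')(Add(-5, -4))), 2), 2) = Pow(Pow(Add(0, Mul(Add(-5, -4), Add(1, Mul(2, Add(-5, -4))))), 2), 2) = Pow(Pow(Add(0, Mul(-9, Add(1, Mul(2, -9)))), 2), 2) = Pow(Pow(Add(0, Mul(-9, Add(1, -18))), 2), 2) = Pow(Pow(Add(0, Mul(-9, -17)), 2), 2) = Pow(Pow(Add(0, 153), 2), 2) = Pow(Pow(153, 2), 2) = Pow(23409, 2) = 547981281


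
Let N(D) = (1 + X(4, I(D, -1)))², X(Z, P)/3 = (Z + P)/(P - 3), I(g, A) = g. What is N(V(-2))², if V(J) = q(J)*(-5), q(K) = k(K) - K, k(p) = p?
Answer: 81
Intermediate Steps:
X(Z, P) = 3*(P + Z)/(-3 + P) (X(Z, P) = 3*((Z + P)/(P - 3)) = 3*((P + Z)/(-3 + P)) = 3*(P + Z)/(-3 + P))
q(K) = 0 (q(K) = K - K = 0)
V(J) = 0 (V(J) = 0*(-5) = 0)
N(D) = (1 + 3*(4 + D)/(-3 + D))² (N(D) = (1 + 3*(D + 4)/(-3 + D))² = (1 + 3*(4 + D)/(-3 + D))²)
N(V(-2))² = ((9 + 4*0)²/(-3 + 0)²)² = ((9 + 0)²/(-3)²)² = ((⅑)*9²)² = ((⅑)*81)² = 9² = 81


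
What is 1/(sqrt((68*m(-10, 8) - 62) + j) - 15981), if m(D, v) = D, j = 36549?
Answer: -15981/255356554 - sqrt(35807)/255356554 ≈ -6.3324e-5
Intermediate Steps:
1/(sqrt((68*m(-10, 8) - 62) + j) - 15981) = 1/(sqrt((68*(-10) - 62) + 36549) - 15981) = 1/(sqrt((-680 - 62) + 36549) - 15981) = 1/(sqrt(-742 + 36549) - 15981) = 1/(sqrt(35807) - 15981) = 1/(-15981 + sqrt(35807))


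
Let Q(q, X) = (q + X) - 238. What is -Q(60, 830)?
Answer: -652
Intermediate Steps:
Q(q, X) = -238 + X + q (Q(q, X) = (X + q) - 238 = -238 + X + q)
-Q(60, 830) = -(-238 + 830 + 60) = -1*652 = -652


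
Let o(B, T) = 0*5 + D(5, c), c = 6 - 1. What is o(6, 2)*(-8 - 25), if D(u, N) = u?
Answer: -165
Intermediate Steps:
c = 5
o(B, T) = 5 (o(B, T) = 0*5 + 5 = 0 + 5 = 5)
o(6, 2)*(-8 - 25) = 5*(-8 - 25) = 5*(-33) = -165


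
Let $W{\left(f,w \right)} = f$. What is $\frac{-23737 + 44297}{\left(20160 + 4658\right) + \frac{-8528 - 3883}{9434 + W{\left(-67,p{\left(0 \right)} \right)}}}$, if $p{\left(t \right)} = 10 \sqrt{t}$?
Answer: $\frac{38517104}{46491559} \approx 0.82847$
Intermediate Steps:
$\frac{-23737 + 44297}{\left(20160 + 4658\right) + \frac{-8528 - 3883}{9434 + W{\left(-67,p{\left(0 \right)} \right)}}} = \frac{-23737 + 44297}{\left(20160 + 4658\right) + \frac{-8528 - 3883}{9434 - 67}} = \frac{20560}{24818 - \frac{12411}{9367}} = \frac{20560}{\frac{232457795}{9367}} = 20560 \cdot \frac{9367}{232457795} = \frac{38517104}{46491559}$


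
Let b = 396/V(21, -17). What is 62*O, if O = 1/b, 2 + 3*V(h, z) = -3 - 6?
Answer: -31/54 ≈ -0.57407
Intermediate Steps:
V(h, z) = -11/3 (V(h, z) = -2/3 + (-3 - 6)/3 = -2/3 + (1/3)*(-9) = -2/3 - 3 = -11/3)
b = -108 (b = 396/(-11/3) = 396*(-3/11) = -108)
O = -1/108 (O = 1/(-108) = -1/108 ≈ -0.0092593)
62*O = 62*(-1/108) = -31/54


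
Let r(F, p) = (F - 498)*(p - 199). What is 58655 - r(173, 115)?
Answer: 31355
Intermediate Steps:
r(F, p) = (-498 + F)*(-199 + p)
58655 - r(173, 115) = 58655 - (99102 - 498*115 - 199*173 + 173*115) = 58655 - (99102 - 57270 - 34427 + 19895) = 58655 - 1*27300 = 58655 - 27300 = 31355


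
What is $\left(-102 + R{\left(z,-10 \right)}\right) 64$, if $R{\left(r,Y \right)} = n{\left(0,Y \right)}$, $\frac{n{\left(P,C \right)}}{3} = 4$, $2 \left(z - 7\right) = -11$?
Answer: $-5760$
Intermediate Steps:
$z = \frac{3}{2}$ ($z = 7 + \frac{1}{2} \left(-11\right) = 7 - \frac{11}{2} = \frac{3}{2} \approx 1.5$)
$n{\left(P,C \right)} = 12$ ($n{\left(P,C \right)} = 3 \cdot 4 = 12$)
$R{\left(r,Y \right)} = 12$
$\left(-102 + R{\left(z,-10 \right)}\right) 64 = \left(-102 + 12\right) 64 = \left(-90\right) 64 = -5760$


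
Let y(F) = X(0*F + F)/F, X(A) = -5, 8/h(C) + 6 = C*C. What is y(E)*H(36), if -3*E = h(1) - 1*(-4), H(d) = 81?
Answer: 2025/4 ≈ 506.25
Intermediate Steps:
h(C) = 8/(-6 + C**2) (h(C) = 8/(-6 + C*C) = 8/(-6 + C**2))
E = -4/5 (E = -(8/(-6 + 1**2) - 1*(-4))/3 = -(8/(-6 + 1) + 4)/3 = -(8/(-5) + 4)/3 = -(8*(-1/5) + 4)/3 = -(-8/5 + 4)/3 = -1/3*12/5 = -4/5 ≈ -0.80000)
y(F) = -5/F
y(E)*H(36) = -5/(-4/5)*81 = -5*(-5/4)*81 = (25/4)*81 = 2025/4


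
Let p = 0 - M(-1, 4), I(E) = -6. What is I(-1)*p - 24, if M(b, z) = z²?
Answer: 72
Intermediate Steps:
p = -16 (p = 0 - 1*4² = 0 - 1*16 = 0 - 16 = -16)
I(-1)*p - 24 = -6*(-16) - 24 = 96 - 24 = 72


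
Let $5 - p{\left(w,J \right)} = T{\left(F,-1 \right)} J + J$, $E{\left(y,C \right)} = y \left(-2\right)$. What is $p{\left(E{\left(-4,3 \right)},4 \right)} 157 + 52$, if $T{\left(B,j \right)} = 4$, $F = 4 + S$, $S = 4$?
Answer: $-2303$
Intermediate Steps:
$E{\left(y,C \right)} = - 2 y$
$F = 8$ ($F = 4 + 4 = 8$)
$p{\left(w,J \right)} = 5 - 5 J$ ($p{\left(w,J \right)} = 5 - \left(4 J + J\right) = 5 - 5 J$)
$p{\left(E{\left(-4,3 \right)},4 \right)} 157 + 52 = \left(5 - 20\right) 157 + 52 = \left(-15\right) 157 + 52 = -2355 + 52 = -2303$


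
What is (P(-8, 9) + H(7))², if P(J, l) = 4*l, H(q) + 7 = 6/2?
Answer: 1024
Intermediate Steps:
H(q) = -4 (H(q) = -7 + 6/2 = -7 + 6*(½) = -7 + 3 = -4)
(P(-8, 9) + H(7))² = (4*9 - 4)² = (36 - 4)² = 32² = 1024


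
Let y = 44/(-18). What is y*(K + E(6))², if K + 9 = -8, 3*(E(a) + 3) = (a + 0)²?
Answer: -1408/9 ≈ -156.44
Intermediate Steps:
E(a) = -3 + a²/3 (E(a) = -3 + (a + 0)²/3 = -3 + a²/3)
K = -17 (K = -9 - 8 = -17)
y = -22/9 (y = 44*(-1/18) = -22/9 ≈ -2.4444)
y*(K + E(6))² = -22*(-17 + (-3 + (⅓)*6²))²/9 = -22*(-17 + (-3 + (⅓)*36))²/9 = -22*(-17 + (-3 + 12))²/9 = -22*(-17 + 9)²/9 = -22/9*(-8)² = -22/9*64 = -1408/9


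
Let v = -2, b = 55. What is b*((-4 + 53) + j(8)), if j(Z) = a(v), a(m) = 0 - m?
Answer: 2805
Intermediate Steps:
a(m) = -m
j(Z) = 2 (j(Z) = -1*(-2) = 2)
b*((-4 + 53) + j(8)) = 55*((-4 + 53) + 2) = 55*(49 + 2) = 55*51 = 2805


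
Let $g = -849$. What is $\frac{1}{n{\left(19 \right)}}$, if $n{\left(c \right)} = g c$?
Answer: $- \frac{1}{16131} \approx -6.1992 \cdot 10^{-5}$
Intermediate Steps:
$n{\left(c \right)} = - 849 c$
$\frac{1}{n{\left(19 \right)}} = \frac{1}{\left(-849\right) 19} = \frac{1}{-16131} = - \frac{1}{16131}$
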